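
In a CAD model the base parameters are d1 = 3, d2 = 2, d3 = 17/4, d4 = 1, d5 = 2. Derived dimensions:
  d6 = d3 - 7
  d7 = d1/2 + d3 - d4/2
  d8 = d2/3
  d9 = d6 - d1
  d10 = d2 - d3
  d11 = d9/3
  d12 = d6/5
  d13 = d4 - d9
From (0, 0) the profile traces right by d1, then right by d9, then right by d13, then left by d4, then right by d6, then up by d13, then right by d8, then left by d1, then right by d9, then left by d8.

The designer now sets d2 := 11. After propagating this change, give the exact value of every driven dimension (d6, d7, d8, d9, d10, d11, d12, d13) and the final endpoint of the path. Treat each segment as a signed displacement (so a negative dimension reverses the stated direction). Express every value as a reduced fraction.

d6 = -11/4
d7 = 21/4
d8 = 11/3
d9 = -23/4
d10 = 27/4
d11 = -23/12
d12 = -11/20
d13 = 27/4
endpoint = (-17/2, 27/4)

Apply edit: d2 := 11
  d6 = d3 - 7 = -11/4
  d7 = d1/2 + d3 - d4/2 = 21/4
  d8 = d2/3 = 11/3
  d9 = d6 - d1 = -23/4
  d10 = d2 - d3 = 27/4
  d11 = d9/3 = -23/12
  d12 = d6/5 = -11/20
  d13 = d4 - d9 = 27/4
Walk from origin (0, 0):
  seg 1: right by d1 = 3 → (3, 0)
  seg 2: right by d9 = -23/4 → (-11/4, 0)
  seg 3: right by d13 = 27/4 → (4, 0)
  seg 4: left by d4 = 1 → (3, 0)
  seg 5: right by d6 = -11/4 → (1/4, 0)
  seg 6: up by d13 = 27/4 → (1/4, 27/4)
  seg 7: right by d8 = 11/3 → (47/12, 27/4)
  seg 8: left by d1 = 3 → (11/12, 27/4)
  seg 9: right by d9 = -23/4 → (-29/6, 27/4)
  seg 10: left by d8 = 11/3 → (-17/2, 27/4)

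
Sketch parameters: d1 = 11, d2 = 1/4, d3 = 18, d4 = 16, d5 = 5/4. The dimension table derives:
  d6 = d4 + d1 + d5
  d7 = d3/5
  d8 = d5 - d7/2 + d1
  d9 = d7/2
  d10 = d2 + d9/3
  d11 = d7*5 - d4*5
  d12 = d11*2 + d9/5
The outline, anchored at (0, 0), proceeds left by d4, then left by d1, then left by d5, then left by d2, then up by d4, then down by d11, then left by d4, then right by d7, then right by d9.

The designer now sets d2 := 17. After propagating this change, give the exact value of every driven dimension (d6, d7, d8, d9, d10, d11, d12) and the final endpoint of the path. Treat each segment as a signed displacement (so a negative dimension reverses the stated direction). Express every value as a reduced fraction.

d6 = 113/4
d7 = 18/5
d8 = 209/20
d9 = 9/5
d10 = 88/5
d11 = -62
d12 = -3091/25
endpoint = (-1117/20, 78)

Apply edit: d2 := 17
  d6 = d4 + d1 + d5 = 113/4
  d7 = d3/5 = 18/5
  d8 = d5 - d7/2 + d1 = 209/20
  d9 = d7/2 = 9/5
  d10 = d2 + d9/3 = 88/5
  d11 = d7*5 - d4*5 = -62
  d12 = d11*2 + d9/5 = -3091/25
Walk from origin (0, 0):
  seg 1: left by d4 = 16 → (-16, 0)
  seg 2: left by d1 = 11 → (-27, 0)
  seg 3: left by d5 = 5/4 → (-113/4, 0)
  seg 4: left by d2 = 17 → (-181/4, 0)
  seg 5: up by d4 = 16 → (-181/4, 16)
  seg 6: down by d11 = -62 → (-181/4, 78)
  seg 7: left by d4 = 16 → (-245/4, 78)
  seg 8: right by d7 = 18/5 → (-1153/20, 78)
  seg 9: right by d9 = 9/5 → (-1117/20, 78)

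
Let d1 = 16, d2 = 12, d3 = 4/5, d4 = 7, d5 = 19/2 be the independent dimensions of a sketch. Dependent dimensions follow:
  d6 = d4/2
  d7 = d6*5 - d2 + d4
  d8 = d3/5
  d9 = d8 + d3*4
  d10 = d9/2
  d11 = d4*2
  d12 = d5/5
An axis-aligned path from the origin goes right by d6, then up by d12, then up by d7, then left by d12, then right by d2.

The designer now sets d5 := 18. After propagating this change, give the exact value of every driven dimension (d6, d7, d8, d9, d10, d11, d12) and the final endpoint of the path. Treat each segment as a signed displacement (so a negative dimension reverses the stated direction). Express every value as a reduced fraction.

d6 = 7/2
d7 = 25/2
d8 = 4/25
d9 = 84/25
d10 = 42/25
d11 = 14
d12 = 18/5
endpoint = (119/10, 161/10)

Apply edit: d5 := 18
  d6 = d4/2 = 7/2
  d7 = d6*5 - d2 + d4 = 25/2
  d8 = d3/5 = 4/25
  d9 = d8 + d3*4 = 84/25
  d10 = d9/2 = 42/25
  d11 = d4*2 = 14
  d12 = d5/5 = 18/5
Walk from origin (0, 0):
  seg 1: right by d6 = 7/2 → (7/2, 0)
  seg 2: up by d12 = 18/5 → (7/2, 18/5)
  seg 3: up by d7 = 25/2 → (7/2, 161/10)
  seg 4: left by d12 = 18/5 → (-1/10, 161/10)
  seg 5: right by d2 = 12 → (119/10, 161/10)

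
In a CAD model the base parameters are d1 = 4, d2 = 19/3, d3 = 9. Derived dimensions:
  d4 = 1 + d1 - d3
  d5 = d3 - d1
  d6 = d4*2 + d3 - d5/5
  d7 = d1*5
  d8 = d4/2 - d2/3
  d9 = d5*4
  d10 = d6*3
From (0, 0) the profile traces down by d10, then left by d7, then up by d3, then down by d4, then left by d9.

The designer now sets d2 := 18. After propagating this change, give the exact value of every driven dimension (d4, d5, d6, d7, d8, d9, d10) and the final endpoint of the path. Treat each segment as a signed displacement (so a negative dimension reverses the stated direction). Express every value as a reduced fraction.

d4 = -4
d5 = 5
d6 = 0
d7 = 20
d8 = -8
d9 = 20
d10 = 0
endpoint = (-40, 13)

Apply edit: d2 := 18
  d4 = 1 + d1 - d3 = -4
  d5 = d3 - d1 = 5
  d6 = d4*2 + d3 - d5/5 = 0
  d7 = d1*5 = 20
  d8 = d4/2 - d2/3 = -8
  d9 = d5*4 = 20
  d10 = d6*3 = 0
Walk from origin (0, 0):
  seg 1: down by d10 = 0 → (0, 0)
  seg 2: left by d7 = 20 → (-20, 0)
  seg 3: up by d3 = 9 → (-20, 9)
  seg 4: down by d4 = -4 → (-20, 13)
  seg 5: left by d9 = 20 → (-40, 13)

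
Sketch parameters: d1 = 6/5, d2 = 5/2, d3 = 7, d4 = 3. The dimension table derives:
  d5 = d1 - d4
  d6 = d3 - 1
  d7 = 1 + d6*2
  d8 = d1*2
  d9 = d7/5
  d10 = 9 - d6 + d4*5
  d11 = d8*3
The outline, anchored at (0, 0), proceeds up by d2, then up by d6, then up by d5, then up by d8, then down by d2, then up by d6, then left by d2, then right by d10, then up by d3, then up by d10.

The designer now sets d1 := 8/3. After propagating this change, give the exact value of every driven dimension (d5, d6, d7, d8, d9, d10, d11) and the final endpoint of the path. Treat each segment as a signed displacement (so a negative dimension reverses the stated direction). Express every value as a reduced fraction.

Apply edit: d1 := 8/3
  d5 = d1 - d4 = -1/3
  d6 = d3 - 1 = 6
  d7 = 1 + d6*2 = 13
  d8 = d1*2 = 16/3
  d9 = d7/5 = 13/5
  d10 = 9 - d6 + d4*5 = 18
  d11 = d8*3 = 16
Walk from origin (0, 0):
  seg 1: up by d2 = 5/2 → (0, 5/2)
  seg 2: up by d6 = 6 → (0, 17/2)
  seg 3: up by d5 = -1/3 → (0, 49/6)
  seg 4: up by d8 = 16/3 → (0, 27/2)
  seg 5: down by d2 = 5/2 → (0, 11)
  seg 6: up by d6 = 6 → (0, 17)
  seg 7: left by d2 = 5/2 → (-5/2, 17)
  seg 8: right by d10 = 18 → (31/2, 17)
  seg 9: up by d3 = 7 → (31/2, 24)
  seg 10: up by d10 = 18 → (31/2, 42)

d5 = -1/3
d6 = 6
d7 = 13
d8 = 16/3
d9 = 13/5
d10 = 18
d11 = 16
endpoint = (31/2, 42)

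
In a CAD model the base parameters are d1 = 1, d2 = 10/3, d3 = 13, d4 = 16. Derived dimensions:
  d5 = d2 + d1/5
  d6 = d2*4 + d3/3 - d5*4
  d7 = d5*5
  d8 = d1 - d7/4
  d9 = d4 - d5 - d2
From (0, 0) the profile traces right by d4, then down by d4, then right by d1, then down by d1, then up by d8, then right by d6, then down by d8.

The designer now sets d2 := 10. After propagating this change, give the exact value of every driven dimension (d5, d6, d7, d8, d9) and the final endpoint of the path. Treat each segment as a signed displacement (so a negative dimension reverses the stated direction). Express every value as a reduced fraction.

Apply edit: d2 := 10
  d5 = d2 + d1/5 = 51/5
  d6 = d2*4 + d3/3 - d5*4 = 53/15
  d7 = d5*5 = 51
  d8 = d1 - d7/4 = -47/4
  d9 = d4 - d5 - d2 = -21/5
Walk from origin (0, 0):
  seg 1: right by d4 = 16 → (16, 0)
  seg 2: down by d4 = 16 → (16, -16)
  seg 3: right by d1 = 1 → (17, -16)
  seg 4: down by d1 = 1 → (17, -17)
  seg 5: up by d8 = -47/4 → (17, -115/4)
  seg 6: right by d6 = 53/15 → (308/15, -115/4)
  seg 7: down by d8 = -47/4 → (308/15, -17)

d5 = 51/5
d6 = 53/15
d7 = 51
d8 = -47/4
d9 = -21/5
endpoint = (308/15, -17)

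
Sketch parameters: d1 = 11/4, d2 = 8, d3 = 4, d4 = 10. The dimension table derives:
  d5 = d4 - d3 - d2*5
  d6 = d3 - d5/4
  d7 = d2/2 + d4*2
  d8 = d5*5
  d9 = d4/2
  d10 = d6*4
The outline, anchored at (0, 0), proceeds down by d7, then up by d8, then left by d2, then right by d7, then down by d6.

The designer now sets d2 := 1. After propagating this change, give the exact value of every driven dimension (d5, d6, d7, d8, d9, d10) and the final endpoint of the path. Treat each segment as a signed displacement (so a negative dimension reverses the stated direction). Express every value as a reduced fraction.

d5 = 1
d6 = 15/4
d7 = 41/2
d8 = 5
d9 = 5
d10 = 15
endpoint = (39/2, -77/4)

Apply edit: d2 := 1
  d5 = d4 - d3 - d2*5 = 1
  d6 = d3 - d5/4 = 15/4
  d7 = d2/2 + d4*2 = 41/2
  d8 = d5*5 = 5
  d9 = d4/2 = 5
  d10 = d6*4 = 15
Walk from origin (0, 0):
  seg 1: down by d7 = 41/2 → (0, -41/2)
  seg 2: up by d8 = 5 → (0, -31/2)
  seg 3: left by d2 = 1 → (-1, -31/2)
  seg 4: right by d7 = 41/2 → (39/2, -31/2)
  seg 5: down by d6 = 15/4 → (39/2, -77/4)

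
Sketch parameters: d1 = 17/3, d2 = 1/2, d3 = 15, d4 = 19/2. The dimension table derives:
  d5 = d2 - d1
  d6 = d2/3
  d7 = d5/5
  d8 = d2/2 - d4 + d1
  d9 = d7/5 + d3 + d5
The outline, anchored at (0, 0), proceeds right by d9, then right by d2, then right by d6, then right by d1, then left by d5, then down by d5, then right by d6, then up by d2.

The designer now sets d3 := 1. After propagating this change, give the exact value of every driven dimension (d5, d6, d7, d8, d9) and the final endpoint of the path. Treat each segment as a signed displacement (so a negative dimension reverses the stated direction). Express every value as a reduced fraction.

Apply edit: d3 := 1
  d5 = d2 - d1 = -31/6
  d6 = d2/3 = 1/6
  d7 = d5/5 = -31/30
  d8 = d2/2 - d4 + d1 = -43/12
  d9 = d7/5 + d3 + d5 = -328/75
Walk from origin (0, 0):
  seg 1: right by d9 = -328/75 → (-328/75, 0)
  seg 2: right by d2 = 1/2 → (-581/150, 0)
  seg 3: right by d6 = 1/6 → (-278/75, 0)
  seg 4: right by d1 = 17/3 → (49/25, 0)
  seg 5: left by d5 = -31/6 → (1069/150, 0)
  seg 6: down by d5 = -31/6 → (1069/150, 31/6)
  seg 7: right by d6 = 1/6 → (547/75, 31/6)
  seg 8: up by d2 = 1/2 → (547/75, 17/3)

d5 = -31/6
d6 = 1/6
d7 = -31/30
d8 = -43/12
d9 = -328/75
endpoint = (547/75, 17/3)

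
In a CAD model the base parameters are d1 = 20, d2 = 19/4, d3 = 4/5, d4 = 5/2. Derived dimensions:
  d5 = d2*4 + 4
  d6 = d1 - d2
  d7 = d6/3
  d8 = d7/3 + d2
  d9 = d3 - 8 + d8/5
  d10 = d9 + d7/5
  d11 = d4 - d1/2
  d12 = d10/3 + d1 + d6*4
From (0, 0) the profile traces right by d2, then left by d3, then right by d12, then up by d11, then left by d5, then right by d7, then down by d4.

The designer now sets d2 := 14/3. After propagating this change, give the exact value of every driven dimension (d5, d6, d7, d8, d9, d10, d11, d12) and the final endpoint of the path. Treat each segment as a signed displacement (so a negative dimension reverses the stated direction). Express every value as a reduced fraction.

d5 = 68/3
d6 = 46/3
d7 = 46/9
d8 = 172/27
d9 = -160/27
d10 = -662/135
d11 = -15/2
d12 = 32278/405
endpoint = (26734/405, -10)

Apply edit: d2 := 14/3
  d5 = d2*4 + 4 = 68/3
  d6 = d1 - d2 = 46/3
  d7 = d6/3 = 46/9
  d8 = d7/3 + d2 = 172/27
  d9 = d3 - 8 + d8/5 = -160/27
  d10 = d9 + d7/5 = -662/135
  d11 = d4 - d1/2 = -15/2
  d12 = d10/3 + d1 + d6*4 = 32278/405
Walk from origin (0, 0):
  seg 1: right by d2 = 14/3 → (14/3, 0)
  seg 2: left by d3 = 4/5 → (58/15, 0)
  seg 3: right by d12 = 32278/405 → (33844/405, 0)
  seg 4: up by d11 = -15/2 → (33844/405, -15/2)
  seg 5: left by d5 = 68/3 → (24664/405, -15/2)
  seg 6: right by d7 = 46/9 → (26734/405, -15/2)
  seg 7: down by d4 = 5/2 → (26734/405, -10)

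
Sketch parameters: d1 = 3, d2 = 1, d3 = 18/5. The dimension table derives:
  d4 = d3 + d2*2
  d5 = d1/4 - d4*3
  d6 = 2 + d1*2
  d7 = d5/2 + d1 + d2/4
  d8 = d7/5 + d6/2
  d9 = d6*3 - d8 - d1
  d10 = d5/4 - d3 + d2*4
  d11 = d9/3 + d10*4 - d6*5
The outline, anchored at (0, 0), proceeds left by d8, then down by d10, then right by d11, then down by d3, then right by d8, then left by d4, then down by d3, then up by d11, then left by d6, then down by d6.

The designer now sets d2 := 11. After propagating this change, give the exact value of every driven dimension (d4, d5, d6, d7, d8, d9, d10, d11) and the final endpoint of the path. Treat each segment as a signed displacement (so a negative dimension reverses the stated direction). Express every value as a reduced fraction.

Apply edit: d2 := 11
  d4 = d3 + d2*2 = 128/5
  d5 = d1/4 - d4*3 = -1521/20
  d6 = 2 + d1*2 = 8
  d7 = d5/2 + d1 + d2/4 = -1291/40
  d8 = d7/5 + d6/2 = -491/200
  d9 = d6*3 - d8 - d1 = 4691/200
  d10 = d5/4 - d3 + d2*4 = 1711/80
  d11 = d9/3 + d10*4 - d6*5 = 32021/600
Walk from origin (0, 0):
  seg 1: left by d8 = -491/200 → (491/200, 0)
  seg 2: down by d10 = 1711/80 → (491/200, -1711/80)
  seg 3: right by d11 = 32021/600 → (16747/300, -1711/80)
  seg 4: down by d3 = 18/5 → (16747/300, -1999/80)
  seg 5: right by d8 = -491/200 → (32021/600, -1999/80)
  seg 6: left by d4 = 128/5 → (16661/600, -1999/80)
  seg 7: down by d3 = 18/5 → (16661/600, -2287/80)
  seg 8: up by d11 = 32021/600 → (16661/600, 29737/1200)
  seg 9: left by d6 = 8 → (11861/600, 29737/1200)
  seg 10: down by d6 = 8 → (11861/600, 20137/1200)

d4 = 128/5
d5 = -1521/20
d6 = 8
d7 = -1291/40
d8 = -491/200
d9 = 4691/200
d10 = 1711/80
d11 = 32021/600
endpoint = (11861/600, 20137/1200)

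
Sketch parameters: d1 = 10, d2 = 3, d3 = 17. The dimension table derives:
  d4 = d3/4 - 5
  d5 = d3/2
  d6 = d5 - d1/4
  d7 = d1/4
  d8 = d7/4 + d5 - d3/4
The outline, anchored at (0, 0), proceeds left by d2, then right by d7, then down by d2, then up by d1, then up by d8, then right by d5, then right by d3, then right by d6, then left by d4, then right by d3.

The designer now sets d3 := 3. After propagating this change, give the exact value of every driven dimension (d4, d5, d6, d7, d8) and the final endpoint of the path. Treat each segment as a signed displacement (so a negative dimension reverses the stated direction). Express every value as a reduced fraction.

Apply edit: d3 := 3
  d4 = d3/4 - 5 = -17/4
  d5 = d3/2 = 3/2
  d6 = d5 - d1/4 = -1
  d7 = d1/4 = 5/2
  d8 = d7/4 + d5 - d3/4 = 11/8
Walk from origin (0, 0):
  seg 1: left by d2 = 3 → (-3, 0)
  seg 2: right by d7 = 5/2 → (-1/2, 0)
  seg 3: down by d2 = 3 → (-1/2, -3)
  seg 4: up by d1 = 10 → (-1/2, 7)
  seg 5: up by d8 = 11/8 → (-1/2, 67/8)
  seg 6: right by d5 = 3/2 → (1, 67/8)
  seg 7: right by d3 = 3 → (4, 67/8)
  seg 8: right by d6 = -1 → (3, 67/8)
  seg 9: left by d4 = -17/4 → (29/4, 67/8)
  seg 10: right by d3 = 3 → (41/4, 67/8)

d4 = -17/4
d5 = 3/2
d6 = -1
d7 = 5/2
d8 = 11/8
endpoint = (41/4, 67/8)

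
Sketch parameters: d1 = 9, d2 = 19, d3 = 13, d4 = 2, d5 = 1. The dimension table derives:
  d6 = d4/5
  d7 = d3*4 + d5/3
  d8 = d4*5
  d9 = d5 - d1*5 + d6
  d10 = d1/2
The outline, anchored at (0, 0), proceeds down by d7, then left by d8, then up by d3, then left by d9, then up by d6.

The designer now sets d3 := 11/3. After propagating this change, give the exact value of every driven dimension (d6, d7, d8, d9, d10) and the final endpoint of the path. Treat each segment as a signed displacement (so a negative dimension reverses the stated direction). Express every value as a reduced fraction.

Apply edit: d3 := 11/3
  d6 = d4/5 = 2/5
  d7 = d3*4 + d5/3 = 15
  d8 = d4*5 = 10
  d9 = d5 - d1*5 + d6 = -218/5
  d10 = d1/2 = 9/2
Walk from origin (0, 0):
  seg 1: down by d7 = 15 → (0, -15)
  seg 2: left by d8 = 10 → (-10, -15)
  seg 3: up by d3 = 11/3 → (-10, -34/3)
  seg 4: left by d9 = -218/5 → (168/5, -34/3)
  seg 5: up by d6 = 2/5 → (168/5, -164/15)

d6 = 2/5
d7 = 15
d8 = 10
d9 = -218/5
d10 = 9/2
endpoint = (168/5, -164/15)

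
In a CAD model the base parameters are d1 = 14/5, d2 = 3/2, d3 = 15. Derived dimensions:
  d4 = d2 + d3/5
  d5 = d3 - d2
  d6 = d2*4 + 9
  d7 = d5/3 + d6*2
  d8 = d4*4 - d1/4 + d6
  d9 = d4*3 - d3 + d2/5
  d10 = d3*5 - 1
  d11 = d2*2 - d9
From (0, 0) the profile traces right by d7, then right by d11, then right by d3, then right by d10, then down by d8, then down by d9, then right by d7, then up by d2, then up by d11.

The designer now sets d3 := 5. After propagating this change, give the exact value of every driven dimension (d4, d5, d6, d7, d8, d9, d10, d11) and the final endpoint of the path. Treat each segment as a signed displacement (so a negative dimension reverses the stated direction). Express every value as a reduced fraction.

d4 = 5/2
d5 = 7/2
d6 = 15
d7 = 187/6
d8 = 243/10
d9 = 14/5
d10 = 24
d11 = 1/5
endpoint = (1373/15, -127/5)

Apply edit: d3 := 5
  d4 = d2 + d3/5 = 5/2
  d5 = d3 - d2 = 7/2
  d6 = d2*4 + 9 = 15
  d7 = d5/3 + d6*2 = 187/6
  d8 = d4*4 - d1/4 + d6 = 243/10
  d9 = d4*3 - d3 + d2/5 = 14/5
  d10 = d3*5 - 1 = 24
  d11 = d2*2 - d9 = 1/5
Walk from origin (0, 0):
  seg 1: right by d7 = 187/6 → (187/6, 0)
  seg 2: right by d11 = 1/5 → (941/30, 0)
  seg 3: right by d3 = 5 → (1091/30, 0)
  seg 4: right by d10 = 24 → (1811/30, 0)
  seg 5: down by d8 = 243/10 → (1811/30, -243/10)
  seg 6: down by d9 = 14/5 → (1811/30, -271/10)
  seg 7: right by d7 = 187/6 → (1373/15, -271/10)
  seg 8: up by d2 = 3/2 → (1373/15, -128/5)
  seg 9: up by d11 = 1/5 → (1373/15, -127/5)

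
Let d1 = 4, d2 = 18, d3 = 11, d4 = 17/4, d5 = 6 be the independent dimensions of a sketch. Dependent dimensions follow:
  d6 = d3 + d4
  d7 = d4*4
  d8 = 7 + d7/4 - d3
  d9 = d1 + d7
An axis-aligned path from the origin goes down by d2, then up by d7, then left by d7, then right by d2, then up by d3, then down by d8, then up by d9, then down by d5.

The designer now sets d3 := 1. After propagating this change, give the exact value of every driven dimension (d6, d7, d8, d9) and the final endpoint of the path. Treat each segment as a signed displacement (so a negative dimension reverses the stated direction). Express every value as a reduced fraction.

d6 = 21/4
d7 = 17
d8 = 41/4
d9 = 21
endpoint = (1, 19/4)

Apply edit: d3 := 1
  d6 = d3 + d4 = 21/4
  d7 = d4*4 = 17
  d8 = 7 + d7/4 - d3 = 41/4
  d9 = d1 + d7 = 21
Walk from origin (0, 0):
  seg 1: down by d2 = 18 → (0, -18)
  seg 2: up by d7 = 17 → (0, -1)
  seg 3: left by d7 = 17 → (-17, -1)
  seg 4: right by d2 = 18 → (1, -1)
  seg 5: up by d3 = 1 → (1, 0)
  seg 6: down by d8 = 41/4 → (1, -41/4)
  seg 7: up by d9 = 21 → (1, 43/4)
  seg 8: down by d5 = 6 → (1, 19/4)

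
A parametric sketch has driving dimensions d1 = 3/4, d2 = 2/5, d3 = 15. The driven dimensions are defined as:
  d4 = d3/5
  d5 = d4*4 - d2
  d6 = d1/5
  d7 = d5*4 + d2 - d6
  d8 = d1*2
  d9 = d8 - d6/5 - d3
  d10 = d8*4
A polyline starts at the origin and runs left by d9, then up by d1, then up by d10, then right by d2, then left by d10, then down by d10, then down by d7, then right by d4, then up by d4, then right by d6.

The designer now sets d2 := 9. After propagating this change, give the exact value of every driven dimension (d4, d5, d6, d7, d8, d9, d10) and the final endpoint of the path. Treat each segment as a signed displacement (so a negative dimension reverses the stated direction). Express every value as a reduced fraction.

Apply edit: d2 := 9
  d4 = d3/5 = 3
  d5 = d4*4 - d2 = 3
  d6 = d1/5 = 3/20
  d7 = d5*4 + d2 - d6 = 417/20
  d8 = d1*2 = 3/2
  d9 = d8 - d6/5 - d3 = -1353/100
  d10 = d8*4 = 6
Walk from origin (0, 0):
  seg 1: left by d9 = -1353/100 → (1353/100, 0)
  seg 2: up by d1 = 3/4 → (1353/100, 3/4)
  seg 3: up by d10 = 6 → (1353/100, 27/4)
  seg 4: right by d2 = 9 → (2253/100, 27/4)
  seg 5: left by d10 = 6 → (1653/100, 27/4)
  seg 6: down by d10 = 6 → (1653/100, 3/4)
  seg 7: down by d7 = 417/20 → (1653/100, -201/10)
  seg 8: right by d4 = 3 → (1953/100, -201/10)
  seg 9: up by d4 = 3 → (1953/100, -171/10)
  seg 10: right by d6 = 3/20 → (492/25, -171/10)

d4 = 3
d5 = 3
d6 = 3/20
d7 = 417/20
d8 = 3/2
d9 = -1353/100
d10 = 6
endpoint = (492/25, -171/10)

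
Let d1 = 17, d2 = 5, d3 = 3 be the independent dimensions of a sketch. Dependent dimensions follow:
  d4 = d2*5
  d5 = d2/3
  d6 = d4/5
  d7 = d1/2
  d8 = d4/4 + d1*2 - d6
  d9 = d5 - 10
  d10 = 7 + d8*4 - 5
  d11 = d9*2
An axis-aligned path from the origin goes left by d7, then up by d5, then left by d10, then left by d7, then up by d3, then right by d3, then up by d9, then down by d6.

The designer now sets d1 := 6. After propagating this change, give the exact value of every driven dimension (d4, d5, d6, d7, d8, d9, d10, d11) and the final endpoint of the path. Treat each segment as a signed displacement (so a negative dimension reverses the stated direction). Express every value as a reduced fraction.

Apply edit: d1 := 6
  d4 = d2*5 = 25
  d5 = d2/3 = 5/3
  d6 = d4/5 = 5
  d7 = d1/2 = 3
  d8 = d4/4 + d1*2 - d6 = 53/4
  d9 = d5 - 10 = -25/3
  d10 = 7 + d8*4 - 5 = 55
  d11 = d9*2 = -50/3
Walk from origin (0, 0):
  seg 1: left by d7 = 3 → (-3, 0)
  seg 2: up by d5 = 5/3 → (-3, 5/3)
  seg 3: left by d10 = 55 → (-58, 5/3)
  seg 4: left by d7 = 3 → (-61, 5/3)
  seg 5: up by d3 = 3 → (-61, 14/3)
  seg 6: right by d3 = 3 → (-58, 14/3)
  seg 7: up by d9 = -25/3 → (-58, -11/3)
  seg 8: down by d6 = 5 → (-58, -26/3)

d4 = 25
d5 = 5/3
d6 = 5
d7 = 3
d8 = 53/4
d9 = -25/3
d10 = 55
d11 = -50/3
endpoint = (-58, -26/3)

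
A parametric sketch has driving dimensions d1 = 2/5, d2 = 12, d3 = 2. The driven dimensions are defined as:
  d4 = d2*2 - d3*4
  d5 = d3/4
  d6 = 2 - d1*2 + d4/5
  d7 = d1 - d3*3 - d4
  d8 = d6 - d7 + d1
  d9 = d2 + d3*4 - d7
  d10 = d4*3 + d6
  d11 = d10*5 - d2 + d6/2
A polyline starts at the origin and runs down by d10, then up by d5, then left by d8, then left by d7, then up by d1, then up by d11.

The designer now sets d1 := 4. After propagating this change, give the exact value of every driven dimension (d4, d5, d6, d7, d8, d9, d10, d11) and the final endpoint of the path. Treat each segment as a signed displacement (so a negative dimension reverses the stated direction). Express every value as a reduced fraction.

d4 = 16
d5 = 1/2
d6 = -14/5
d7 = -18
d8 = 96/5
d9 = 38
d10 = 226/5
d11 = 1063/5
endpoint = (-6/5, 1719/10)

Apply edit: d1 := 4
  d4 = d2*2 - d3*4 = 16
  d5 = d3/4 = 1/2
  d6 = 2 - d1*2 + d4/5 = -14/5
  d7 = d1 - d3*3 - d4 = -18
  d8 = d6 - d7 + d1 = 96/5
  d9 = d2 + d3*4 - d7 = 38
  d10 = d4*3 + d6 = 226/5
  d11 = d10*5 - d2 + d6/2 = 1063/5
Walk from origin (0, 0):
  seg 1: down by d10 = 226/5 → (0, -226/5)
  seg 2: up by d5 = 1/2 → (0, -447/10)
  seg 3: left by d8 = 96/5 → (-96/5, -447/10)
  seg 4: left by d7 = -18 → (-6/5, -447/10)
  seg 5: up by d1 = 4 → (-6/5, -407/10)
  seg 6: up by d11 = 1063/5 → (-6/5, 1719/10)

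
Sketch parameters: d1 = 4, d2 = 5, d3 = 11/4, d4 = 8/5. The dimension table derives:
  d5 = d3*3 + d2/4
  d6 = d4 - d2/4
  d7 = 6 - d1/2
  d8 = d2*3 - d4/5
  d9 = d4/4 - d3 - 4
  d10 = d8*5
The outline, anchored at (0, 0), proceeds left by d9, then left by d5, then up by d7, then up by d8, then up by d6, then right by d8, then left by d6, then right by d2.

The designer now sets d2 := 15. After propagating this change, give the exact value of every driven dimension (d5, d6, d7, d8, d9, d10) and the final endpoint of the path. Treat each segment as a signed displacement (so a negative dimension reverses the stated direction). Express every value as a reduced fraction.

d5 = 12
d6 = -43/20
d7 = 4
d8 = 1117/25
d9 = -127/20
d10 = 1117/5
endpoint = (2809/50, 4653/100)

Apply edit: d2 := 15
  d5 = d3*3 + d2/4 = 12
  d6 = d4 - d2/4 = -43/20
  d7 = 6 - d1/2 = 4
  d8 = d2*3 - d4/5 = 1117/25
  d9 = d4/4 - d3 - 4 = -127/20
  d10 = d8*5 = 1117/5
Walk from origin (0, 0):
  seg 1: left by d9 = -127/20 → (127/20, 0)
  seg 2: left by d5 = 12 → (-113/20, 0)
  seg 3: up by d7 = 4 → (-113/20, 4)
  seg 4: up by d8 = 1117/25 → (-113/20, 1217/25)
  seg 5: up by d6 = -43/20 → (-113/20, 4653/100)
  seg 6: right by d8 = 1117/25 → (3903/100, 4653/100)
  seg 7: left by d6 = -43/20 → (2059/50, 4653/100)
  seg 8: right by d2 = 15 → (2809/50, 4653/100)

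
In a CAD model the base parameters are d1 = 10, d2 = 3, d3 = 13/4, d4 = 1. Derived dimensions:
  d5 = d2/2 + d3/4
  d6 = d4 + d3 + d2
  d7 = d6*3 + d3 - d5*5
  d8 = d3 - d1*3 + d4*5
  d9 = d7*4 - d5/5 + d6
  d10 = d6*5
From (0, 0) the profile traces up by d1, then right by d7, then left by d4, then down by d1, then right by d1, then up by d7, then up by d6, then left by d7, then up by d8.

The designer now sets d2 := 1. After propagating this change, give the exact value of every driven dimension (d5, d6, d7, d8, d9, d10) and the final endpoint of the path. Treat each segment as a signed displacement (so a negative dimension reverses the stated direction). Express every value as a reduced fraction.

d5 = 21/16
d6 = 21/4
d7 = 199/16
d8 = -87/4
d9 = 4379/80
d10 = 105/4
endpoint = (9, -65/16)

Apply edit: d2 := 1
  d5 = d2/2 + d3/4 = 21/16
  d6 = d4 + d3 + d2 = 21/4
  d7 = d6*3 + d3 - d5*5 = 199/16
  d8 = d3 - d1*3 + d4*5 = -87/4
  d9 = d7*4 - d5/5 + d6 = 4379/80
  d10 = d6*5 = 105/4
Walk from origin (0, 0):
  seg 1: up by d1 = 10 → (0, 10)
  seg 2: right by d7 = 199/16 → (199/16, 10)
  seg 3: left by d4 = 1 → (183/16, 10)
  seg 4: down by d1 = 10 → (183/16, 0)
  seg 5: right by d1 = 10 → (343/16, 0)
  seg 6: up by d7 = 199/16 → (343/16, 199/16)
  seg 7: up by d6 = 21/4 → (343/16, 283/16)
  seg 8: left by d7 = 199/16 → (9, 283/16)
  seg 9: up by d8 = -87/4 → (9, -65/16)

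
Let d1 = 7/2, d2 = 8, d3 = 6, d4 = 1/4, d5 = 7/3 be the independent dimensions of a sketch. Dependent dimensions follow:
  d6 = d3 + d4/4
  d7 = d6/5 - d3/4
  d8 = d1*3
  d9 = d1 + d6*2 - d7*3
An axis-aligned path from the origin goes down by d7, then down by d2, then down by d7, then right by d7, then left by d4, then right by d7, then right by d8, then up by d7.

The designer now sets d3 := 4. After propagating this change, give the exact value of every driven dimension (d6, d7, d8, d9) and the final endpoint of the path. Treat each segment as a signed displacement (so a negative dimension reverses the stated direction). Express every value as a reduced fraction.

Apply edit: d3 := 4
  d6 = d3 + d4/4 = 65/16
  d7 = d6/5 - d3/4 = -3/16
  d8 = d1*3 = 21/2
  d9 = d1 + d6*2 - d7*3 = 195/16
Walk from origin (0, 0):
  seg 1: down by d7 = -3/16 → (0, 3/16)
  seg 2: down by d2 = 8 → (0, -125/16)
  seg 3: down by d7 = -3/16 → (0, -61/8)
  seg 4: right by d7 = -3/16 → (-3/16, -61/8)
  seg 5: left by d4 = 1/4 → (-7/16, -61/8)
  seg 6: right by d7 = -3/16 → (-5/8, -61/8)
  seg 7: right by d8 = 21/2 → (79/8, -61/8)
  seg 8: up by d7 = -3/16 → (79/8, -125/16)

d6 = 65/16
d7 = -3/16
d8 = 21/2
d9 = 195/16
endpoint = (79/8, -125/16)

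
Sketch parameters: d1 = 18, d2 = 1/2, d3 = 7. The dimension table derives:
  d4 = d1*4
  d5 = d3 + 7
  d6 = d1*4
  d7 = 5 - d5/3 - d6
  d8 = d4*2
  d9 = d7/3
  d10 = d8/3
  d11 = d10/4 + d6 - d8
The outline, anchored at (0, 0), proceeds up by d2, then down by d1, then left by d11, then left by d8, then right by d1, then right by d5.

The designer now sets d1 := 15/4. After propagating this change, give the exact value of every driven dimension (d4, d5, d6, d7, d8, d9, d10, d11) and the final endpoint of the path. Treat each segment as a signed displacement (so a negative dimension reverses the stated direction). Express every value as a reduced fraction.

Apply edit: d1 := 15/4
  d4 = d1*4 = 15
  d5 = d3 + 7 = 14
  d6 = d1*4 = 15
  d7 = 5 - d5/3 - d6 = -44/3
  d8 = d4*2 = 30
  d9 = d7/3 = -44/9
  d10 = d8/3 = 10
  d11 = d10/4 + d6 - d8 = -25/2
Walk from origin (0, 0):
  seg 1: up by d2 = 1/2 → (0, 1/2)
  seg 2: down by d1 = 15/4 → (0, -13/4)
  seg 3: left by d11 = -25/2 → (25/2, -13/4)
  seg 4: left by d8 = 30 → (-35/2, -13/4)
  seg 5: right by d1 = 15/4 → (-55/4, -13/4)
  seg 6: right by d5 = 14 → (1/4, -13/4)

d4 = 15
d5 = 14
d6 = 15
d7 = -44/3
d8 = 30
d9 = -44/9
d10 = 10
d11 = -25/2
endpoint = (1/4, -13/4)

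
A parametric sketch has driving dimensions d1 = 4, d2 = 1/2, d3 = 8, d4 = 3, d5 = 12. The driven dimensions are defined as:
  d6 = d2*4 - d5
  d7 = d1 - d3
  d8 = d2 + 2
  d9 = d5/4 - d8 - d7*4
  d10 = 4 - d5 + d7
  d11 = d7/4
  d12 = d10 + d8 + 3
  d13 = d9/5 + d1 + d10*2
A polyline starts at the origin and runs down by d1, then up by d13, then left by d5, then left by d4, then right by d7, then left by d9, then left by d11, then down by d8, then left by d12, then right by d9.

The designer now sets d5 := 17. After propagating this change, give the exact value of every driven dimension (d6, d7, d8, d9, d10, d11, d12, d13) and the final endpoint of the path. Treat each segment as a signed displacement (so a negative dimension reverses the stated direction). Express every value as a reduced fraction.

Apply edit: d5 := 17
  d6 = d2*4 - d5 = -15
  d7 = d1 - d3 = -4
  d8 = d2 + 2 = 5/2
  d9 = d5/4 - d8 - d7*4 = 71/4
  d10 = 4 - d5 + d7 = -17
  d11 = d7/4 = -1
  d12 = d10 + d8 + 3 = -23/2
  d13 = d9/5 + d1 + d10*2 = -529/20
Walk from origin (0, 0):
  seg 1: down by d1 = 4 → (0, -4)
  seg 2: up by d13 = -529/20 → (0, -609/20)
  seg 3: left by d5 = 17 → (-17, -609/20)
  seg 4: left by d4 = 3 → (-20, -609/20)
  seg 5: right by d7 = -4 → (-24, -609/20)
  seg 6: left by d9 = 71/4 → (-167/4, -609/20)
  seg 7: left by d11 = -1 → (-163/4, -609/20)
  seg 8: down by d8 = 5/2 → (-163/4, -659/20)
  seg 9: left by d12 = -23/2 → (-117/4, -659/20)
  seg 10: right by d9 = 71/4 → (-23/2, -659/20)

d6 = -15
d7 = -4
d8 = 5/2
d9 = 71/4
d10 = -17
d11 = -1
d12 = -23/2
d13 = -529/20
endpoint = (-23/2, -659/20)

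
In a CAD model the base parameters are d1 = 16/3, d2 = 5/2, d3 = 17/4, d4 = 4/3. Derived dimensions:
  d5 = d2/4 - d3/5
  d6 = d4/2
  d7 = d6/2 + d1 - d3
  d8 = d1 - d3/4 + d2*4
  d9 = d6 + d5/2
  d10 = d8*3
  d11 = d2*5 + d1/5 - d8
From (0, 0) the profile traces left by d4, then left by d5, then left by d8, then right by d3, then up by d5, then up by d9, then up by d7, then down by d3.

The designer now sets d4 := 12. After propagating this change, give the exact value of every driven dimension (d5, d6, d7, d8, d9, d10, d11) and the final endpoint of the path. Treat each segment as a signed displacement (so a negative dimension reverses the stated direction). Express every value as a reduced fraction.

Apply edit: d4 := 12
  d5 = d2/4 - d3/5 = -9/40
  d6 = d4/2 = 6
  d7 = d6/2 + d1 - d3 = 49/12
  d8 = d1 - d3/4 + d2*4 = 685/48
  d9 = d6 + d5/2 = 471/80
  d10 = d8*3 = 685/16
  d11 = d2*5 + d1/5 - d8 = -169/240
Walk from origin (0, 0):
  seg 1: left by d4 = 12 → (-12, 0)
  seg 2: left by d5 = -9/40 → (-471/40, 0)
  seg 3: left by d8 = 685/48 → (-6251/240, 0)
  seg 4: right by d3 = 17/4 → (-5231/240, 0)
  seg 5: up by d5 = -9/40 → (-5231/240, -9/40)
  seg 6: up by d9 = 471/80 → (-5231/240, 453/80)
  seg 7: up by d7 = 49/12 → (-5231/240, 2339/240)
  seg 8: down by d3 = 17/4 → (-5231/240, 1319/240)

d5 = -9/40
d6 = 6
d7 = 49/12
d8 = 685/48
d9 = 471/80
d10 = 685/16
d11 = -169/240
endpoint = (-5231/240, 1319/240)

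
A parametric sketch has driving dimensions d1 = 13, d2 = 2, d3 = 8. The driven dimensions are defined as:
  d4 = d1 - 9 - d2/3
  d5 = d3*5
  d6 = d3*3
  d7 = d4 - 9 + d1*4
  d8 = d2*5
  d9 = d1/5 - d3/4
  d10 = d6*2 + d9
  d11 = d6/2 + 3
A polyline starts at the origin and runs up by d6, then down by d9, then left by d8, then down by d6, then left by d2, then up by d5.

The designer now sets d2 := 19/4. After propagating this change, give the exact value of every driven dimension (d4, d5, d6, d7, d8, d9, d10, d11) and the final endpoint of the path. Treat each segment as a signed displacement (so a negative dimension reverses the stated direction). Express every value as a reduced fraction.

d4 = 29/12
d5 = 40
d6 = 24
d7 = 545/12
d8 = 95/4
d9 = 3/5
d10 = 243/5
d11 = 15
endpoint = (-57/2, 197/5)

Apply edit: d2 := 19/4
  d4 = d1 - 9 - d2/3 = 29/12
  d5 = d3*5 = 40
  d6 = d3*3 = 24
  d7 = d4 - 9 + d1*4 = 545/12
  d8 = d2*5 = 95/4
  d9 = d1/5 - d3/4 = 3/5
  d10 = d6*2 + d9 = 243/5
  d11 = d6/2 + 3 = 15
Walk from origin (0, 0):
  seg 1: up by d6 = 24 → (0, 24)
  seg 2: down by d9 = 3/5 → (0, 117/5)
  seg 3: left by d8 = 95/4 → (-95/4, 117/5)
  seg 4: down by d6 = 24 → (-95/4, -3/5)
  seg 5: left by d2 = 19/4 → (-57/2, -3/5)
  seg 6: up by d5 = 40 → (-57/2, 197/5)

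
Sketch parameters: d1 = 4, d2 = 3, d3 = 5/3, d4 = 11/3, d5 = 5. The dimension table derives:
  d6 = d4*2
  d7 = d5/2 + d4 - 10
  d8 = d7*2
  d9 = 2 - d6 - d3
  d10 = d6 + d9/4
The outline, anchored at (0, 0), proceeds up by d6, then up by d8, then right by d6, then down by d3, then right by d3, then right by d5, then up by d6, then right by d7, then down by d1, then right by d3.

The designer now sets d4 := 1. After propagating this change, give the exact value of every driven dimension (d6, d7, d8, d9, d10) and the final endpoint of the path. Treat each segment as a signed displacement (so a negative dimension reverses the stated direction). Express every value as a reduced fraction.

Apply edit: d4 := 1
  d6 = d4*2 = 2
  d7 = d5/2 + d4 - 10 = -13/2
  d8 = d7*2 = -13
  d9 = 2 - d6 - d3 = -5/3
  d10 = d6 + d9/4 = 19/12
Walk from origin (0, 0):
  seg 1: up by d6 = 2 → (0, 2)
  seg 2: up by d8 = -13 → (0, -11)
  seg 3: right by d6 = 2 → (2, -11)
  seg 4: down by d3 = 5/3 → (2, -38/3)
  seg 5: right by d3 = 5/3 → (11/3, -38/3)
  seg 6: right by d5 = 5 → (26/3, -38/3)
  seg 7: up by d6 = 2 → (26/3, -32/3)
  seg 8: right by d7 = -13/2 → (13/6, -32/3)
  seg 9: down by d1 = 4 → (13/6, -44/3)
  seg 10: right by d3 = 5/3 → (23/6, -44/3)

d6 = 2
d7 = -13/2
d8 = -13
d9 = -5/3
d10 = 19/12
endpoint = (23/6, -44/3)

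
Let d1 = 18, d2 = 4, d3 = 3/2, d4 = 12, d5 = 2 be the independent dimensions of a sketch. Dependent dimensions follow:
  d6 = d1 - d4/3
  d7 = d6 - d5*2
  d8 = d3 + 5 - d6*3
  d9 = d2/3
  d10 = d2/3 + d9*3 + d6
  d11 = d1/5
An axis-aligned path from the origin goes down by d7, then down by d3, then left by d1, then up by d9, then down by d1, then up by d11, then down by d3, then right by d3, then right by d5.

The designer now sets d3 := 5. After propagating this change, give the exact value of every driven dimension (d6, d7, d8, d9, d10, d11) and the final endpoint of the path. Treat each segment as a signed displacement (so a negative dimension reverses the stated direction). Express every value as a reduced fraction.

d6 = 14
d7 = 10
d8 = -32
d9 = 4/3
d10 = 58/3
d11 = 18/5
endpoint = (-11, -496/15)

Apply edit: d3 := 5
  d6 = d1 - d4/3 = 14
  d7 = d6 - d5*2 = 10
  d8 = d3 + 5 - d6*3 = -32
  d9 = d2/3 = 4/3
  d10 = d2/3 + d9*3 + d6 = 58/3
  d11 = d1/5 = 18/5
Walk from origin (0, 0):
  seg 1: down by d7 = 10 → (0, -10)
  seg 2: down by d3 = 5 → (0, -15)
  seg 3: left by d1 = 18 → (-18, -15)
  seg 4: up by d9 = 4/3 → (-18, -41/3)
  seg 5: down by d1 = 18 → (-18, -95/3)
  seg 6: up by d11 = 18/5 → (-18, -421/15)
  seg 7: down by d3 = 5 → (-18, -496/15)
  seg 8: right by d3 = 5 → (-13, -496/15)
  seg 9: right by d5 = 2 → (-11, -496/15)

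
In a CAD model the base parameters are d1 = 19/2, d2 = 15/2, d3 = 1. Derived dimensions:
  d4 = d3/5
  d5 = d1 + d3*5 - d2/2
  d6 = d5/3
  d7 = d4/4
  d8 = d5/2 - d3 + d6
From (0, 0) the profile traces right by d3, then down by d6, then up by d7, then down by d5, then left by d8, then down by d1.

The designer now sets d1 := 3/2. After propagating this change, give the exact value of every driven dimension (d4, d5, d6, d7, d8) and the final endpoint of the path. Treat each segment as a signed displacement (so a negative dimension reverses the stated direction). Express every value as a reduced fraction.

Apply edit: d1 := 3/2
  d4 = d3/5 = 1/5
  d5 = d1 + d3*5 - d2/2 = 11/4
  d6 = d5/3 = 11/12
  d7 = d4/4 = 1/20
  d8 = d5/2 - d3 + d6 = 31/24
Walk from origin (0, 0):
  seg 1: right by d3 = 1 → (1, 0)
  seg 2: down by d6 = 11/12 → (1, -11/12)
  seg 3: up by d7 = 1/20 → (1, -13/15)
  seg 4: down by d5 = 11/4 → (1, -217/60)
  seg 5: left by d8 = 31/24 → (-7/24, -217/60)
  seg 6: down by d1 = 3/2 → (-7/24, -307/60)

d4 = 1/5
d5 = 11/4
d6 = 11/12
d7 = 1/20
d8 = 31/24
endpoint = (-7/24, -307/60)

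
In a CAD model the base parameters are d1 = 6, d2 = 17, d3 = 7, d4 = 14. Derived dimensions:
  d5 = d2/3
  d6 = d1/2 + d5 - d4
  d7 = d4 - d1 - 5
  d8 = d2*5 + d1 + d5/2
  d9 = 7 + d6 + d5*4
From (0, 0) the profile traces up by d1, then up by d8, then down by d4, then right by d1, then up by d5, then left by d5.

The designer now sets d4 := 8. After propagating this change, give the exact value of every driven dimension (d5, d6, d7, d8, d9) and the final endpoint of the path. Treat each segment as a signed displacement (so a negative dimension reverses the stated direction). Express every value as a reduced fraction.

Apply edit: d4 := 8
  d5 = d2/3 = 17/3
  d6 = d1/2 + d5 - d4 = 2/3
  d7 = d4 - d1 - 5 = -3
  d8 = d2*5 + d1 + d5/2 = 563/6
  d9 = 7 + d6 + d5*4 = 91/3
Walk from origin (0, 0):
  seg 1: up by d1 = 6 → (0, 6)
  seg 2: up by d8 = 563/6 → (0, 599/6)
  seg 3: down by d4 = 8 → (0, 551/6)
  seg 4: right by d1 = 6 → (6, 551/6)
  seg 5: up by d5 = 17/3 → (6, 195/2)
  seg 6: left by d5 = 17/3 → (1/3, 195/2)

d5 = 17/3
d6 = 2/3
d7 = -3
d8 = 563/6
d9 = 91/3
endpoint = (1/3, 195/2)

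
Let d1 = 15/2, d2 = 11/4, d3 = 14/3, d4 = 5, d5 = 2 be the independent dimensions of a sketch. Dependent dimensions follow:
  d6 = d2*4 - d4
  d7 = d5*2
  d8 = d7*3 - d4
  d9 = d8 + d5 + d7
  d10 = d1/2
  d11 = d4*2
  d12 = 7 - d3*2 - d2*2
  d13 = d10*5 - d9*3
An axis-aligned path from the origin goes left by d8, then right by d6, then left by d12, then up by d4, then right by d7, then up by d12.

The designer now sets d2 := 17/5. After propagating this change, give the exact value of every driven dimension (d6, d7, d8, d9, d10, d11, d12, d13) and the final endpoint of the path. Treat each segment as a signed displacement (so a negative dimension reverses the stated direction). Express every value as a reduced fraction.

d6 = 43/5
d7 = 4
d8 = 7
d9 = 13
d10 = 15/4
d11 = 10
d12 = -137/15
d13 = -81/4
endpoint = (221/15, -62/15)

Apply edit: d2 := 17/5
  d6 = d2*4 - d4 = 43/5
  d7 = d5*2 = 4
  d8 = d7*3 - d4 = 7
  d9 = d8 + d5 + d7 = 13
  d10 = d1/2 = 15/4
  d11 = d4*2 = 10
  d12 = 7 - d3*2 - d2*2 = -137/15
  d13 = d10*5 - d9*3 = -81/4
Walk from origin (0, 0):
  seg 1: left by d8 = 7 → (-7, 0)
  seg 2: right by d6 = 43/5 → (8/5, 0)
  seg 3: left by d12 = -137/15 → (161/15, 0)
  seg 4: up by d4 = 5 → (161/15, 5)
  seg 5: right by d7 = 4 → (221/15, 5)
  seg 6: up by d12 = -137/15 → (221/15, -62/15)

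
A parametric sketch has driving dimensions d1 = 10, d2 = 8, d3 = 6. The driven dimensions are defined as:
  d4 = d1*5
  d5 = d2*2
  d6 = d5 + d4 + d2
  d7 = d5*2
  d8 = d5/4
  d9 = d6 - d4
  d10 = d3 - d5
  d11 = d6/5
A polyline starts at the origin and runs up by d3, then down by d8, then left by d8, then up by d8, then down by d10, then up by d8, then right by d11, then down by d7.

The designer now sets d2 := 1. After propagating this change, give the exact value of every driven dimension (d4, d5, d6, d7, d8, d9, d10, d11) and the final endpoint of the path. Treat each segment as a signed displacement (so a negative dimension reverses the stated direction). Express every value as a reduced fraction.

d4 = 50
d5 = 2
d6 = 53
d7 = 4
d8 = 1/2
d9 = 3
d10 = 4
d11 = 53/5
endpoint = (101/10, -3/2)

Apply edit: d2 := 1
  d4 = d1*5 = 50
  d5 = d2*2 = 2
  d6 = d5 + d4 + d2 = 53
  d7 = d5*2 = 4
  d8 = d5/4 = 1/2
  d9 = d6 - d4 = 3
  d10 = d3 - d5 = 4
  d11 = d6/5 = 53/5
Walk from origin (0, 0):
  seg 1: up by d3 = 6 → (0, 6)
  seg 2: down by d8 = 1/2 → (0, 11/2)
  seg 3: left by d8 = 1/2 → (-1/2, 11/2)
  seg 4: up by d8 = 1/2 → (-1/2, 6)
  seg 5: down by d10 = 4 → (-1/2, 2)
  seg 6: up by d8 = 1/2 → (-1/2, 5/2)
  seg 7: right by d11 = 53/5 → (101/10, 5/2)
  seg 8: down by d7 = 4 → (101/10, -3/2)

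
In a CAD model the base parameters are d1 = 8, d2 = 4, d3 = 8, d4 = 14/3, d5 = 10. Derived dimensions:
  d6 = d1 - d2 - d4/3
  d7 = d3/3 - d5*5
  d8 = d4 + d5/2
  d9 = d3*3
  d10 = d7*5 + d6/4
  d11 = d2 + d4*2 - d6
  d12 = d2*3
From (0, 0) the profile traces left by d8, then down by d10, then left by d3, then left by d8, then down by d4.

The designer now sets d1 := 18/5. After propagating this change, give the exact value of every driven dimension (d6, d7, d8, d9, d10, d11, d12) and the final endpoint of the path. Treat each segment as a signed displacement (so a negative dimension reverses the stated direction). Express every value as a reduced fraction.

d6 = -88/45
d7 = -142/3
d8 = 29/3
d9 = 24
d10 = -10672/45
d11 = 688/45
d12 = 12
endpoint = (-82/3, 10462/45)

Apply edit: d1 := 18/5
  d6 = d1 - d2 - d4/3 = -88/45
  d7 = d3/3 - d5*5 = -142/3
  d8 = d4 + d5/2 = 29/3
  d9 = d3*3 = 24
  d10 = d7*5 + d6/4 = -10672/45
  d11 = d2 + d4*2 - d6 = 688/45
  d12 = d2*3 = 12
Walk from origin (0, 0):
  seg 1: left by d8 = 29/3 → (-29/3, 0)
  seg 2: down by d10 = -10672/45 → (-29/3, 10672/45)
  seg 3: left by d3 = 8 → (-53/3, 10672/45)
  seg 4: left by d8 = 29/3 → (-82/3, 10672/45)
  seg 5: down by d4 = 14/3 → (-82/3, 10462/45)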